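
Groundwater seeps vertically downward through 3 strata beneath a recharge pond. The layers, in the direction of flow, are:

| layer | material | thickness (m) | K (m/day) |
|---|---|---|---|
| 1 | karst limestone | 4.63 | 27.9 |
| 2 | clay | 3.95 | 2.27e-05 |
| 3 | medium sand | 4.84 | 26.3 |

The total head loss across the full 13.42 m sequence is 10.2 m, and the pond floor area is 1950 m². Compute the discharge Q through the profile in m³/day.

0.114

Flow is perpendicular to layering, so the layers act in series and the equivalent K is the thickness-weighted harmonic mean.
Total thickness L = 4.63 + 3.95 + 4.84 = 13.42 m.
Σ(b_i/K_i) = 4.63/27.9 + 3.95/2.27e-05 + 4.84/26.3 = 1.740e+05 d.
K_eq = L / Σ(b_i/K_i) = 13.42 / 1.740e+05 = 7.712e-05 m/day.
Q = K_eq · A · (Δh/L) = 7.712e-05 × 1950 × (10.2/13.42) = 0.1143 m³/day.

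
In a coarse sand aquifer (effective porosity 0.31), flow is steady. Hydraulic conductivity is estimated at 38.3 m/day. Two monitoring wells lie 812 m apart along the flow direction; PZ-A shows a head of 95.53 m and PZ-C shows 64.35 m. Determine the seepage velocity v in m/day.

Hydraulic gradient i = (95.53 − 64.35) / 812 = 31.18 / 812 = 0.03840.
Darcy flux q = K · i = 38.30 × 0.03840 = 1.471 m/day.
Seepage velocity v = q / n_e = 1.471 / 0.31 = 4.744 m/day.

4.74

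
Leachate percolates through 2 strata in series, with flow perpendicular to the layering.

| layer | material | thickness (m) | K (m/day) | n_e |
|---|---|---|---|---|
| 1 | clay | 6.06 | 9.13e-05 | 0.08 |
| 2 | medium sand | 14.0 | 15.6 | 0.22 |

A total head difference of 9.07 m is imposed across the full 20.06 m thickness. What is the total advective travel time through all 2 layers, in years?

With flow normal to the layers, continuity requires the same specific discharge q through every layer.
Σ(b_i/K_i) = 6.06/9.13e-05 + 14.0/15.6 = 66375 d.
q = Δh / Σ(b_i/K_i) = 9.07 / 66375 = 0.0001366 m/day.
In each layer the seepage velocity is v_i = q/n_i, so the layer transit time is t_i = b_i·n_i / q:
  layer 1 (clay): t_1 = 6.06 × 0.08 / 0.0001366 = 3548 d
  layer 2 (medium sand): t_2 = 14.0 × 0.22 / 0.0001366 = 22540 d
Total t = Σ t_i = 26088 days = 71.42 years.

71.4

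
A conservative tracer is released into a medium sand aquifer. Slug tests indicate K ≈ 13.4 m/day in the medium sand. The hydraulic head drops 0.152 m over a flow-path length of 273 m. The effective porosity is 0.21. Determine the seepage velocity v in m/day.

0.0355

Hydraulic gradient i = Δh / L = 0.152 / 273 = 0.0005568.
Darcy flux q = K · i = 13.40 × 0.0005568 = 0.007461 m/day.
Seepage velocity v = q / n_e = 0.007461 / 0.21 = 0.03553 m/day.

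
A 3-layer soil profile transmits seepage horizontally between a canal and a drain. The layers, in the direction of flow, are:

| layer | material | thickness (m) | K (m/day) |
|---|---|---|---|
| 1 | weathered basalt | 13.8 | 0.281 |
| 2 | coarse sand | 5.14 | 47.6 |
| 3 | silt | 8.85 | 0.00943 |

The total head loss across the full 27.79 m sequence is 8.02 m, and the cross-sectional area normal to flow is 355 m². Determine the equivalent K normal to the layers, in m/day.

0.0281

Flow is perpendicular to layering, so the layers act in series and the equivalent K is the thickness-weighted harmonic mean.
Total thickness L = 13.8 + 5.14 + 8.85 = 27.79 m.
Σ(b_i/K_i) = 13.8/0.281 + 5.14/47.6 + 8.85/0.00943 = 987.7 d.
K_eq = L / Σ(b_i/K_i) = 27.79 / 987.7 = 0.02814 m/day.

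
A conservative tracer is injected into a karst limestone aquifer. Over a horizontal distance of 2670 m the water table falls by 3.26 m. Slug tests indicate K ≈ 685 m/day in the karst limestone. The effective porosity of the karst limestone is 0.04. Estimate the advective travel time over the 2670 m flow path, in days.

128

Hydraulic gradient i = Δh / L = 3.26 / 2670 = 0.001221.
Darcy flux q = K · i = 685.0 × 0.001221 = 0.8364 m/day.
Seepage velocity v = q / n_e = 0.8364 / 0.04 = 20.91 m/day.
Travel time t = L / v = 2670 / 20.91 = 127.7 days.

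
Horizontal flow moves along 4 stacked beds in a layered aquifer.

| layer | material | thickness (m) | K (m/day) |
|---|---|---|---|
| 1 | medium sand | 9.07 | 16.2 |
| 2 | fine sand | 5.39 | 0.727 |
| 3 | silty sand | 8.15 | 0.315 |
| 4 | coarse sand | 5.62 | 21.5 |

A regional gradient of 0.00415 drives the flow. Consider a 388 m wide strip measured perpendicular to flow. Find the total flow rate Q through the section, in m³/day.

Flow is parallel to layering, so each bed carries its own Darcy discharge and the transmissivities add.
Σ(K_i·b_i) = 16.2×9.07 + 0.727×5.39 + 0.315×8.15 + 21.5×5.62 = 274.2 m²/day.
Hydraulic gradient i = 0.00415.
Q = Σ(K_i·b_i) · W · i = 274.2 × 388 × 0.004150 = 441.6 m³/day.

442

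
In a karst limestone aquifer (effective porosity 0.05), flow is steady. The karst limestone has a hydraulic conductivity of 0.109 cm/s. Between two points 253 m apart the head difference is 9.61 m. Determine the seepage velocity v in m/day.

Convert K: 0.109 cm/s × 864 = 94.18 m/day.
Hydraulic gradient i = Δh / L = 9.61 / 253 = 0.03798.
Darcy flux q = K · i = 94.18 × 0.03798 = 3.577 m/day.
Seepage velocity v = q / n_e = 3.577 / 0.05 = 71.54 m/day.

71.5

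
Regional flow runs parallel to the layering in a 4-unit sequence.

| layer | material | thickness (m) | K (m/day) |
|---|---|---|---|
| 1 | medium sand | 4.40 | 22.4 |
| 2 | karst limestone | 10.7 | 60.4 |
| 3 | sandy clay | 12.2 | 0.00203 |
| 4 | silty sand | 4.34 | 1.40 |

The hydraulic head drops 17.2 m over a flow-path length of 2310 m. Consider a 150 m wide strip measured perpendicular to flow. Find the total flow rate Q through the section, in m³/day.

839

Flow is parallel to layering, so each bed carries its own Darcy discharge and the transmissivities add.
Σ(K_i·b_i) = 22.4×4.40 + 60.4×10.7 + 0.00203×12.2 + 1.40×4.34 = 750.9 m²/day.
Hydraulic gradient i = Δh / L = 17.2 / 2310 = 0.007446.
Q = Σ(K_i·b_i) · W · i = 750.9 × 150 × 0.007446 = 838.7 m³/day.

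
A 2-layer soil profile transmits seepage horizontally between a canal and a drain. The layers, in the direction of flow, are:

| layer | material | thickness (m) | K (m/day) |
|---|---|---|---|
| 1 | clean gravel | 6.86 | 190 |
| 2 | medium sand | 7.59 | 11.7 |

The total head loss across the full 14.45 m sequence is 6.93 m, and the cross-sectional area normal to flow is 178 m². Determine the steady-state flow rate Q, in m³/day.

1800

Flow is perpendicular to layering, so the layers act in series and the equivalent K is the thickness-weighted harmonic mean.
Total thickness L = 6.86 + 7.59 = 14.45 m.
Σ(b_i/K_i) = 6.86/190 + 7.59/11.7 = 0.6848 d.
K_eq = L / Σ(b_i/K_i) = 14.45 / 0.6848 = 21.10 m/day.
Q = K_eq · A · (Δh/L) = 21.10 × 178 × (6.93/14.45) = 1801 m³/day.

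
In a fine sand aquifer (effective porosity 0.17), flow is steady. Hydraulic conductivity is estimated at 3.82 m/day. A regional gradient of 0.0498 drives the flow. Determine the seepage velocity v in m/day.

1.12

Hydraulic gradient i = 0.0498.
Darcy flux q = K · i = 3.820 × 0.04980 = 0.1902 m/day.
Seepage velocity v = q / n_e = 0.1902 / 0.17 = 1.119 m/day.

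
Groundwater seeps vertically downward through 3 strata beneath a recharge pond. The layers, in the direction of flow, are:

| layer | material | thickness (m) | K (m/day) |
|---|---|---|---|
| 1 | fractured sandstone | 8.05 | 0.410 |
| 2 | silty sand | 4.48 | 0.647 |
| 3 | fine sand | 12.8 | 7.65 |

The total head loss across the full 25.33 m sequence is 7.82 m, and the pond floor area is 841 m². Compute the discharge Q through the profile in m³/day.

233

Flow is perpendicular to layering, so the layers act in series and the equivalent K is the thickness-weighted harmonic mean.
Total thickness L = 8.05 + 4.48 + 12.8 = 25.33 m.
Σ(b_i/K_i) = 8.05/0.410 + 4.48/0.647 + 12.8/7.65 = 28.23 d.
K_eq = L / Σ(b_i/K_i) = 25.33 / 28.23 = 0.8972 m/day.
Q = K_eq · A · (Δh/L) = 0.8972 × 841 × (7.82/25.33) = 233.0 m³/day.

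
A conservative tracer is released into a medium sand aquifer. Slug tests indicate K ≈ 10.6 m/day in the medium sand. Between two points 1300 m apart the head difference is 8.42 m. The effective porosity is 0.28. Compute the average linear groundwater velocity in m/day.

0.245

Hydraulic gradient i = Δh / L = 8.42 / 1300 = 0.006477.
Darcy flux q = K · i = 10.60 × 0.006477 = 0.06866 m/day.
Seepage velocity v = q / n_e = 0.06866 / 0.28 = 0.2452 m/day.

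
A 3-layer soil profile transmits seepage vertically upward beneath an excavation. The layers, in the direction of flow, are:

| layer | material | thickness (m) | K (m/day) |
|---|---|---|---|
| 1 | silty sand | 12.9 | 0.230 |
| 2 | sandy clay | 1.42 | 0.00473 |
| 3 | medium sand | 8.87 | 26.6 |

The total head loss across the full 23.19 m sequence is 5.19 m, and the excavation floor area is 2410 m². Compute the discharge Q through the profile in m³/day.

35.1

Flow is perpendicular to layering, so the layers act in series and the equivalent K is the thickness-weighted harmonic mean.
Total thickness L = 12.9 + 1.42 + 8.87 = 23.19 m.
Σ(b_i/K_i) = 12.9/0.230 + 1.42/0.00473 + 8.87/26.6 = 356.6 d.
K_eq = L / Σ(b_i/K_i) = 23.19 / 356.6 = 0.06503 m/day.
Q = K_eq · A · (Δh/L) = 0.06503 × 2410 × (5.19/23.19) = 35.07 m³/day.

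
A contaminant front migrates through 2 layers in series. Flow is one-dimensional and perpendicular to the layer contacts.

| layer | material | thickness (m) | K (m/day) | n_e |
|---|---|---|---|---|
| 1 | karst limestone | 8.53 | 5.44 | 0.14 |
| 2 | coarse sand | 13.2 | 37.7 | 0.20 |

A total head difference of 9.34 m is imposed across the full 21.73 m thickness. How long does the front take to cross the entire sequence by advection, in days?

0.787

With flow normal to the layers, continuity requires the same specific discharge q through every layer.
Σ(b_i/K_i) = 8.53/5.44 + 13.2/37.7 = 1.918 d.
q = Δh / Σ(b_i/K_i) = 9.34 / 1.918 = 4.869 m/day.
In each layer the seepage velocity is v_i = q/n_i, so the layer transit time is t_i = b_i·n_i / q:
  layer 1 (karst limestone): t_1 = 8.53 × 0.14 / 4.869 = 0.2453 d
  layer 2 (coarse sand): t_2 = 13.2 × 0.20 / 4.869 = 0.5422 d
Total t = Σ t_i = 0.7874 days.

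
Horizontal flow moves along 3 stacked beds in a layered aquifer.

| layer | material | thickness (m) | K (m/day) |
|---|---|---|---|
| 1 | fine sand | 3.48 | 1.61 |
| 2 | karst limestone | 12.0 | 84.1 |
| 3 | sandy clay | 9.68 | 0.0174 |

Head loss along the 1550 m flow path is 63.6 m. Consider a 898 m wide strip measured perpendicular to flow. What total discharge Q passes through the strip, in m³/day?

37400

Flow is parallel to layering, so each bed carries its own Darcy discharge and the transmissivities add.
Σ(K_i·b_i) = 1.61×3.48 + 84.1×12.0 + 0.0174×9.68 = 1015 m²/day.
Hydraulic gradient i = Δh / L = 63.6 / 1550 = 0.04103.
Q = Σ(K_i·b_i) · W · i = 1015 × 898 × 0.04103 = 37399 m³/day.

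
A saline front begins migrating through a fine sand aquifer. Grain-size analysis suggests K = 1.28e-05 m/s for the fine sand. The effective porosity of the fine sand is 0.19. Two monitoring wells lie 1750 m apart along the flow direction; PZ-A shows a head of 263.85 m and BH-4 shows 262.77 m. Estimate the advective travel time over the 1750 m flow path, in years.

1330

Convert K: 1.28e-05 m/s × 86400 = 1.106 m/day.
Hydraulic gradient i = (263.85 − 262.77) / 1750 = 1.08 / 1750 = 0.0006171.
Darcy flux q = K · i = 1.106 × 0.0006171 = 0.0006825 m/day.
Seepage velocity v = q / n_e = 0.0006825 / 0.19 = 0.003592 m/day.
Travel time t = L / v = 1750 / 0.003592 = 4.872e+05 days = 1334 years.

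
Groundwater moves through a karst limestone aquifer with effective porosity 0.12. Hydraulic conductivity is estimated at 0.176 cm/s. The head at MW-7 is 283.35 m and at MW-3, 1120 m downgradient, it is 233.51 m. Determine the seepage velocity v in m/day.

Convert K: 0.176 cm/s × 864 = 152.1 m/day.
Hydraulic gradient i = (283.35 − 233.51) / 1120 = 49.84 / 1120 = 0.04450.
Darcy flux q = K · i = 152.1 × 0.04450 = 6.767 m/day.
Seepage velocity v = q / n_e = 6.767 / 0.12 = 56.39 m/day.

56.4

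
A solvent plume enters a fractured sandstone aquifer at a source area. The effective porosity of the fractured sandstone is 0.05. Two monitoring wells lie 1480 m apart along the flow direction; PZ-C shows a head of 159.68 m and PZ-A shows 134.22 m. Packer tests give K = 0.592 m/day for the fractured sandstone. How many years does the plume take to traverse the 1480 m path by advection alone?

19.9

Hydraulic gradient i = (159.68 − 134.22) / 1480 = 25.46 / 1480 = 0.01720.
Darcy flux q = K · i = 0.5920 × 0.01720 = 0.01018 m/day.
Seepage velocity v = q / n_e = 0.01018 / 0.05 = 0.2037 m/day.
Travel time t = L / v = 1480 / 0.2037 = 7266 days = 19.89 years.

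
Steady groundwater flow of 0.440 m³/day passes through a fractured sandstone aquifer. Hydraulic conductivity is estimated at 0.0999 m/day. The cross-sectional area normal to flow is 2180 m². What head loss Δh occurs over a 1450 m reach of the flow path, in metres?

2.93

From Q = K·A·i, i = Q / (K·A) = 0.440 / (0.09990 × 2180) = 0.002020.
Head loss Δh = i · L = 0.002020 × 1450 = 2.930 m.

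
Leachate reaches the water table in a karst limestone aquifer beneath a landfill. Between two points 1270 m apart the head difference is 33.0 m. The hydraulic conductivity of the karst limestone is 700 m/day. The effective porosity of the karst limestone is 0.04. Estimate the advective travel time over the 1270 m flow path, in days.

Hydraulic gradient i = Δh / L = 33.0 / 1270 = 0.02598.
Darcy flux q = K · i = 700.0 × 0.02598 = 18.19 m/day.
Seepage velocity v = q / n_e = 18.19 / 0.04 = 454.7 m/day.
Travel time t = L / v = 1270 / 454.7 = 2.793 days.

2.79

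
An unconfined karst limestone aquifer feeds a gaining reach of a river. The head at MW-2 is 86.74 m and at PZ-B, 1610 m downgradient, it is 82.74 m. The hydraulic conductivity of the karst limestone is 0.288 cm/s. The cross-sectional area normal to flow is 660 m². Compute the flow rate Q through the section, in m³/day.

408

Convert K: 0.288 cm/s × 864 = 248.8 m/day.
Hydraulic gradient i = (86.74 − 82.74) / 1610 = 4 / 1610 = 0.002484.
Darcy's law: Q = K · A · i = 248.8 × 660.0 × 0.002484 = 408.0 m³/day.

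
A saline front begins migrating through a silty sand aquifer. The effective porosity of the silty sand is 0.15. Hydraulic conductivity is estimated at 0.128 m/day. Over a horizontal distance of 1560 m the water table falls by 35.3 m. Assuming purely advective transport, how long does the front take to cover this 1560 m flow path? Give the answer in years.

Hydraulic gradient i = Δh / L = 35.3 / 1560 = 0.02263.
Darcy flux q = K · i = 0.1280 × 0.02263 = 0.002896 m/day.
Seepage velocity v = q / n_e = 0.002896 / 0.15 = 0.01931 m/day.
Travel time t = L / v = 1560 / 0.01931 = 80790 days = 221.2 years.

221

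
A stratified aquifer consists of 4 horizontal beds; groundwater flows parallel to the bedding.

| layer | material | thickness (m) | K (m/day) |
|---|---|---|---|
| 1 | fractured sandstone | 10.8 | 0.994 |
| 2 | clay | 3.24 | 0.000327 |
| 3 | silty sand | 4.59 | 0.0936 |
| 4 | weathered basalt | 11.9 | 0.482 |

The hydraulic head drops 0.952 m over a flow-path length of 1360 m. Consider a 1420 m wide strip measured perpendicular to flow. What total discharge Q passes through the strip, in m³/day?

16.8

Flow is parallel to layering, so each bed carries its own Darcy discharge and the transmissivities add.
Σ(K_i·b_i) = 0.994×10.8 + 0.000327×3.24 + 0.0936×4.59 + 0.482×11.9 = 16.90 m²/day.
Hydraulic gradient i = Δh / L = 0.952 / 1360 = 0.0007000.
Q = Σ(K_i·b_i) · W · i = 16.90 × 1420 × 0.0007000 = 16.80 m³/day.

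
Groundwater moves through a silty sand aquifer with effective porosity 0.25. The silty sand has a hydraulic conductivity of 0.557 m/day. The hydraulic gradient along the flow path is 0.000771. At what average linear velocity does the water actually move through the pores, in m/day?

0.00172

Hydraulic gradient i = 0.000771.
Darcy flux q = K · i = 0.5570 × 0.0007710 = 0.0004294 m/day.
Seepage velocity v = q / n_e = 0.0004294 / 0.25 = 0.001718 m/day.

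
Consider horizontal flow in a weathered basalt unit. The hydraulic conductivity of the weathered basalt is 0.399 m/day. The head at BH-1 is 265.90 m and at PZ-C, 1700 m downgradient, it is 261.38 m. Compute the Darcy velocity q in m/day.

0.00106

Hydraulic gradient i = (265.90 − 261.38) / 1700 = 4.52 / 1700 = 0.002659.
Specific discharge q = K · i = 0.3990 × 0.002659 = 0.001061 m/day.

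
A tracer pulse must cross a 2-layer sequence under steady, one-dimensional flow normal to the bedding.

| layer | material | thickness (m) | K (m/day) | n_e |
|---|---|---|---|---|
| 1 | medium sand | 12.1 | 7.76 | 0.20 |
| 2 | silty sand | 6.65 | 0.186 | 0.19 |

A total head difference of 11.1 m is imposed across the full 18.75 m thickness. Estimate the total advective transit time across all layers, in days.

12.4

With flow normal to the layers, continuity requires the same specific discharge q through every layer.
Σ(b_i/K_i) = 12.1/7.76 + 6.65/0.186 = 37.31 d.
q = Δh / Σ(b_i/K_i) = 11.1 / 37.31 = 0.2975 m/day.
In each layer the seepage velocity is v_i = q/n_i, so the layer transit time is t_i = b_i·n_i / q:
  layer 1 (medium sand): t_1 = 12.1 × 0.20 / 0.2975 = 8.135 d
  layer 2 (silty sand): t_2 = 6.65 × 0.19 / 0.2975 = 4.247 d
Total t = Σ t_i = 12.38 days.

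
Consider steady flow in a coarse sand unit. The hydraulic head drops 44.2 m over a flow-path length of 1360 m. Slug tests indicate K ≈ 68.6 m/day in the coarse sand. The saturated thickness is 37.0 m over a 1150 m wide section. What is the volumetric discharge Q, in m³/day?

Cross-sectional area A = 1150 × 37.0 = 42550 m².
Hydraulic gradient i = Δh / L = 44.2 / 1360 = 0.03250.
Darcy's law: Q = K · A · i = 68.60 × 42550 × 0.03250 = 94865 m³/day.

94900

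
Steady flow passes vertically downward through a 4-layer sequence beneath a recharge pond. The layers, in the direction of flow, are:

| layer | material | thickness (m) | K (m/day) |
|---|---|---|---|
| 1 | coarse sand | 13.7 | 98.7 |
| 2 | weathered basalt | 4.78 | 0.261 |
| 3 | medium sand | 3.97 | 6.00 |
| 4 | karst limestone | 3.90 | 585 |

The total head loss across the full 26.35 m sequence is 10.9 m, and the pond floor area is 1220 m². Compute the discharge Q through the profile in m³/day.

695

Flow is perpendicular to layering, so the layers act in series and the equivalent K is the thickness-weighted harmonic mean.
Total thickness L = 13.7 + 4.78 + 3.97 + 3.90 = 26.35 m.
Σ(b_i/K_i) = 13.7/98.7 + 4.78/0.261 + 3.97/6.00 + 3.90/585 = 19.12 d.
K_eq = L / Σ(b_i/K_i) = 26.35 / 19.12 = 1.378 m/day.
Q = K_eq · A · (Δh/L) = 1.378 × 1220 × (10.9/26.35) = 695.5 m³/day.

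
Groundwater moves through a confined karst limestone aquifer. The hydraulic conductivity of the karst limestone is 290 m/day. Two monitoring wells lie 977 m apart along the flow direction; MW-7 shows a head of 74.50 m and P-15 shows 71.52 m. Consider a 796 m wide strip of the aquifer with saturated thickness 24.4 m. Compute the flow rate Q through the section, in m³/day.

Cross-sectional area A = 796 × 24.4 = 19422 m².
Hydraulic gradient i = (74.50 − 71.52) / 977 = 2.98 / 977 = 0.003050.
Darcy's law: Q = K · A · i = 290.0 × 19422 × 0.003050 = 17180 m³/day.

17200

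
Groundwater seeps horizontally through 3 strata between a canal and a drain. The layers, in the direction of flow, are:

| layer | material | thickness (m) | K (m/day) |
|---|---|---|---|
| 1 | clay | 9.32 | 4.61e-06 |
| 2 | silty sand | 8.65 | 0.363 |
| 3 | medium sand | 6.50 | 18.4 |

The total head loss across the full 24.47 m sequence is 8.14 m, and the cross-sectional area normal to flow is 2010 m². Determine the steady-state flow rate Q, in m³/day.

Flow is perpendicular to layering, so the layers act in series and the equivalent K is the thickness-weighted harmonic mean.
Total thickness L = 9.32 + 8.65 + 6.50 = 24.47 m.
Σ(b_i/K_i) = 9.32/4.61e-06 + 8.65/0.363 + 6.50/18.4 = 2.022e+06 d.
K_eq = L / Σ(b_i/K_i) = 24.47 / 2.022e+06 = 1.210e-05 m/day.
Q = K_eq · A · (Δh/L) = 1.210e-05 × 2010 × (8.14/24.47) = 0.008093 m³/day.

0.00809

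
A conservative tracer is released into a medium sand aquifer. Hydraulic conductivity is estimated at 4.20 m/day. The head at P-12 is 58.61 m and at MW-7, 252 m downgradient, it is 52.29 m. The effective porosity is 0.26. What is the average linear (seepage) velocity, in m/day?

0.405

Hydraulic gradient i = (58.61 − 52.29) / 252 = 6.32 / 252 = 0.02508.
Darcy flux q = K · i = 4.200 × 0.02508 = 0.1053 m/day.
Seepage velocity v = q / n_e = 0.1053 / 0.26 = 0.4051 m/day.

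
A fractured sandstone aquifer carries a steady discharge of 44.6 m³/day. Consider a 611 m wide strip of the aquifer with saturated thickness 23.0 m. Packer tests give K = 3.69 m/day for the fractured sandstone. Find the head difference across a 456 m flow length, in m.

0.392

Cross-sectional area A = 611 × 23.0 = 14053 m².
From Q = K·A·i, i = Q / (K·A) = 44.6 / (3.690 × 14053) = 0.0008601.
Head loss Δh = i · L = 0.0008601 × 456 = 0.3922 m.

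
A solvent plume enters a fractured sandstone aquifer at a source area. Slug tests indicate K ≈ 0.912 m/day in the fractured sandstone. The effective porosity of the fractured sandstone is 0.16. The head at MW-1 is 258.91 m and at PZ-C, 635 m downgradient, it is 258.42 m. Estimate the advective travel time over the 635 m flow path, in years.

Hydraulic gradient i = (258.91 − 258.42) / 635 = 0.49 / 635 = 0.0007717.
Darcy flux q = K · i = 0.9120 × 0.0007717 = 0.0007037 m/day.
Seepage velocity v = q / n_e = 0.0007037 / 0.16 = 0.004398 m/day.
Travel time t = L / v = 635 / 0.004398 = 1.444e+05 days = 395.3 years.

395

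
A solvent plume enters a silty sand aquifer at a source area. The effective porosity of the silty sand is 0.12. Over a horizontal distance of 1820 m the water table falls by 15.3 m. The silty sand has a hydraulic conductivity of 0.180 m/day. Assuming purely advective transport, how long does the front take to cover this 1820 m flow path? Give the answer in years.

Hydraulic gradient i = Δh / L = 15.3 / 1820 = 0.008407.
Darcy flux q = K · i = 0.1800 × 0.008407 = 0.001513 m/day.
Seepage velocity v = q / n_e = 0.001513 / 0.12 = 0.01261 m/day.
Travel time t = L / v = 1820 / 0.01261 = 1.443e+05 days = 395.2 years.

395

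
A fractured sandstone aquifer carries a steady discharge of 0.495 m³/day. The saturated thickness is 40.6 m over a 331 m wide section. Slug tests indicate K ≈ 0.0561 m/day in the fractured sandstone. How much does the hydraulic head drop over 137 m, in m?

Cross-sectional area A = 331 × 40.6 = 13439 m².
From Q = K·A·i, i = Q / (K·A) = 0.495 / (0.05610 × 13439) = 0.0006566.
Head loss Δh = i · L = 0.0006566 × 137 = 0.08995 m.

0.0900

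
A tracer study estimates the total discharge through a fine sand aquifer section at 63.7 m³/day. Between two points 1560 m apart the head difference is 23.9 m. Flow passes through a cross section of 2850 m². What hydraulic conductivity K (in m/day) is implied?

Hydraulic gradient i = Δh / L = 23.9 / 1560 = 0.01532.
From Q = K·A·i, K = Q / (A·i) = 63.7 / (2850 × 0.01532) = 1.459 m/day.

1.46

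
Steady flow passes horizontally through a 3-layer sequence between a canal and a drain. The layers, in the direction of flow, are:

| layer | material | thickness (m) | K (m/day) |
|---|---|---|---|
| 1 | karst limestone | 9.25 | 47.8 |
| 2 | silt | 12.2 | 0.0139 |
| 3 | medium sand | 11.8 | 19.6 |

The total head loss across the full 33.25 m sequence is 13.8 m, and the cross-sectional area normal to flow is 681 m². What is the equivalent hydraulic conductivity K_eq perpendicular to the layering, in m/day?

0.0378

Flow is perpendicular to layering, so the layers act in series and the equivalent K is the thickness-weighted harmonic mean.
Total thickness L = 9.25 + 12.2 + 11.8 = 33.25 m.
Σ(b_i/K_i) = 9.25/47.8 + 12.2/0.0139 + 11.8/19.6 = 878.5 d.
K_eq = L / Σ(b_i/K_i) = 33.25 / 878.5 = 0.03785 m/day.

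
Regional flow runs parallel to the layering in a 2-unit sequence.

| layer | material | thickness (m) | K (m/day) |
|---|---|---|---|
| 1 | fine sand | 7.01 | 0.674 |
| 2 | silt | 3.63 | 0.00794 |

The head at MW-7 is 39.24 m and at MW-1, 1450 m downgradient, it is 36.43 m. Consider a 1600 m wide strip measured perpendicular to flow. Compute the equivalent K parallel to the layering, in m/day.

Flow is parallel to layering, so each bed carries its own Darcy discharge and the transmissivities add.
Σ(K_i·b_i) = 0.674×7.01 + 0.00794×3.63 = 4.754 m²/day.
Total thickness b = 10.64 m, so K_eq = Σ(K_i·b_i)/b = 0.4468 m/day.

0.447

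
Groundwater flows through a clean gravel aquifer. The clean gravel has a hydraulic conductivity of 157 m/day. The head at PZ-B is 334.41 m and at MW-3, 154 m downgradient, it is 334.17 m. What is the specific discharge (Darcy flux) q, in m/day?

0.245

Hydraulic gradient i = (334.41 − 334.17) / 154 = 0.24 / 154 = 0.001558.
Specific discharge q = K · i = 157.0 × 0.001558 = 0.2447 m/day.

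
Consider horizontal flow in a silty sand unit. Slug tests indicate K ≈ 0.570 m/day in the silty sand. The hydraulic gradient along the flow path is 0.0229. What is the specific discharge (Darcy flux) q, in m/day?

0.0131

Hydraulic gradient i = 0.0229.
Specific discharge q = K · i = 0.5700 × 0.02290 = 0.01305 m/day.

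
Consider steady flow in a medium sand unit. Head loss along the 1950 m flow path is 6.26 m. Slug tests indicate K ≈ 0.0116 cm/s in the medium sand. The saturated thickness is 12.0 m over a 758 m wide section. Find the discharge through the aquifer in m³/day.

293

Convert K: 0.0116 cm/s × 864 = 10.02 m/day.
Cross-sectional area A = 758 × 12.0 = 9096 m².
Hydraulic gradient i = Δh / L = 6.26 / 1950 = 0.003210.
Darcy's law: Q = K · A · i = 10.02 × 9096 × 0.003210 = 292.7 m³/day.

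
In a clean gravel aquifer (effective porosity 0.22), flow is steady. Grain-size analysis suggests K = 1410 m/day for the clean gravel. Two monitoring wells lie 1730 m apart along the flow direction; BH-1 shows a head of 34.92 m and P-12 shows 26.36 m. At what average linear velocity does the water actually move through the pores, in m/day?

Hydraulic gradient i = (34.92 − 26.36) / 1730 = 8.56 / 1730 = 0.004948.
Darcy flux q = K · i = 1410 × 0.004948 = 6.977 m/day.
Seepage velocity v = q / n_e = 6.977 / 0.22 = 31.71 m/day.

31.7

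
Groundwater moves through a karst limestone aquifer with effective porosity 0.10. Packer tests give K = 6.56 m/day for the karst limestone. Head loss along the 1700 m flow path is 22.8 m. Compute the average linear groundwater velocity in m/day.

Hydraulic gradient i = Δh / L = 22.8 / 1700 = 0.01341.
Darcy flux q = K · i = 6.560 × 0.01341 = 0.08798 m/day.
Seepage velocity v = q / n_e = 0.08798 / 0.10 = 0.8798 m/day.

0.880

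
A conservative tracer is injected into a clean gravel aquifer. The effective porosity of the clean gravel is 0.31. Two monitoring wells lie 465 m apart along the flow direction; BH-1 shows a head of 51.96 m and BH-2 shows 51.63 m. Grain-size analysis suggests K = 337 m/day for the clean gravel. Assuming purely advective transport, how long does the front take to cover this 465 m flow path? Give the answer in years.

Hydraulic gradient i = (51.96 − 51.63) / 465 = 0.33 / 465 = 0.0007097.
Darcy flux q = K · i = 337.0 × 0.0007097 = 0.2392 m/day.
Seepage velocity v = q / n_e = 0.2392 / 0.31 = 0.7715 m/day.
Travel time t = L / v = 465 / 0.7715 = 602.7 days = 1.650 years.

1.65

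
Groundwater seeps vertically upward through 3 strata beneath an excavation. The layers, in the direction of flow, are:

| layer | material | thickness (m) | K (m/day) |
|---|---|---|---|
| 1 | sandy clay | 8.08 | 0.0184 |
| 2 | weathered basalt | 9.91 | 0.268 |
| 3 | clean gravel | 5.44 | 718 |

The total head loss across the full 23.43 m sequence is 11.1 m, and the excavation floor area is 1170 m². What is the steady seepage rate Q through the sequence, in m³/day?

27.3

Flow is perpendicular to layering, so the layers act in series and the equivalent K is the thickness-weighted harmonic mean.
Total thickness L = 8.08 + 9.91 + 5.44 = 23.43 m.
Σ(b_i/K_i) = 8.08/0.0184 + 9.91/0.268 + 5.44/718 = 476.1 d.
K_eq = L / Σ(b_i/K_i) = 23.43 / 476.1 = 0.04921 m/day.
Q = K_eq · A · (Δh/L) = 0.04921 × 1170 × (11.1/23.43) = 27.28 m³/day.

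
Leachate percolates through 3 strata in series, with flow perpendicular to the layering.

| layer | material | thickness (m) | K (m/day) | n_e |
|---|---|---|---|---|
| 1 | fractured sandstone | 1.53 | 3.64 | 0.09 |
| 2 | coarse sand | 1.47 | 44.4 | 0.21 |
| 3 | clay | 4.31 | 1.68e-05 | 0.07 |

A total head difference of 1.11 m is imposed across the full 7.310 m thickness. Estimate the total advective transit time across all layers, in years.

With flow normal to the layers, continuity requires the same specific discharge q through every layer.
Σ(b_i/K_i) = 1.53/3.64 + 1.47/44.4 + 4.31/1.68e-05 = 2.565e+05 d.
q = Δh / Σ(b_i/K_i) = 1.11 / 2.565e+05 = 4.327e-06 m/day.
In each layer the seepage velocity is v_i = q/n_i, so the layer transit time is t_i = b_i·n_i / q:
  layer 1 (fractured sandstone): t_1 = 1.53 × 0.09 / 4.327e-06 = 31826 d
  layer 2 (coarse sand): t_2 = 1.47 × 0.21 / 4.327e-06 = 71348 d
  layer 3 (clay): t_3 = 4.31 × 0.07 / 4.327e-06 = 69730 d
Total t = Σ t_i = 1.729e+05 days = 473.4 years.

473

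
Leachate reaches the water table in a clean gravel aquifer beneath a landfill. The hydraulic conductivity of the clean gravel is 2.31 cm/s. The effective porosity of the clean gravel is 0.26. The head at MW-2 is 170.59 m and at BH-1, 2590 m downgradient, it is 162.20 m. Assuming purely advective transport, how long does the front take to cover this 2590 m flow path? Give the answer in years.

0.285

Convert K: 2.31 cm/s × 864 = 1996 m/day.
Hydraulic gradient i = (170.59 − 162.20) / 2590 = 8.39 / 2590 = 0.003239.
Darcy flux q = K · i = 1996 × 0.003239 = 6.465 m/day.
Seepage velocity v = q / n_e = 6.465 / 0.26 = 24.87 m/day.
Travel time t = L / v = 2590 / 24.87 = 104.2 days = 0.2852 years.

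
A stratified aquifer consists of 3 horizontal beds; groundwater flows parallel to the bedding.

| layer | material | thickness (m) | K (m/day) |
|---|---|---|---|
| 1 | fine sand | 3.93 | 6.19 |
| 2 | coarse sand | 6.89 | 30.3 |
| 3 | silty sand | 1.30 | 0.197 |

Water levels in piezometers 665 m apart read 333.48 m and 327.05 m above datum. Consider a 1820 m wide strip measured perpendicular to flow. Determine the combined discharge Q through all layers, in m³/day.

Flow is parallel to layering, so each bed carries its own Darcy discharge and the transmissivities add.
Σ(K_i·b_i) = 6.19×3.93 + 30.3×6.89 + 0.197×1.30 = 233.3 m²/day.
Hydraulic gradient i = (333.48 − 327.05) / 665 = 6.43 / 665 = 0.009669.
Q = Σ(K_i·b_i) · W · i = 233.3 × 1820 × 0.009669 = 4106 m³/day.

4110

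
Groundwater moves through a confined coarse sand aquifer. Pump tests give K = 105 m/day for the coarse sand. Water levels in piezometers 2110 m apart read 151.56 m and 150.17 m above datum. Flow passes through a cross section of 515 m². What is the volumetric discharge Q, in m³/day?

Hydraulic gradient i = (151.56 − 150.17) / 2110 = 1.39 / 2110 = 0.0006588.
Darcy's law: Q = K · A · i = 105.0 × 515.0 × 0.0006588 = 35.62 m³/day.

35.6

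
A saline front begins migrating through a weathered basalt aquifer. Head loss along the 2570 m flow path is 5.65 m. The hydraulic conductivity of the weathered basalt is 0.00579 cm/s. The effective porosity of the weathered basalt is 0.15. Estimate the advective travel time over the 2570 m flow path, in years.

96.0

Convert K: 0.00579 cm/s × 864 = 5.003 m/day.
Hydraulic gradient i = Δh / L = 5.65 / 2570 = 0.002198.
Darcy flux q = K · i = 5.003 × 0.002198 = 0.01100 m/day.
Seepage velocity v = q / n_e = 0.01100 / 0.15 = 0.07332 m/day.
Travel time t = L / v = 2570 / 0.07332 = 35052 days = 95.97 years.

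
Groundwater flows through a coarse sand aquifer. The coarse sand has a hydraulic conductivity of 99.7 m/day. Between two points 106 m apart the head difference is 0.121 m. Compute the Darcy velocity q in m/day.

Hydraulic gradient i = Δh / L = 0.121 / 106 = 0.001142.
Specific discharge q = K · i = 99.70 × 0.001142 = 0.1138 m/day.

0.114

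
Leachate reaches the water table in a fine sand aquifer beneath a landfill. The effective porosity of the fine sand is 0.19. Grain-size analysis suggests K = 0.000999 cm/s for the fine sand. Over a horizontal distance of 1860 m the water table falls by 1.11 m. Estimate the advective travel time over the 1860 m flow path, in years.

Convert K: 0.000999 cm/s × 864 = 0.8631 m/day.
Hydraulic gradient i = Δh / L = 1.11 / 1860 = 0.0005968.
Darcy flux q = K · i = 0.8631 × 0.0005968 = 0.0005151 m/day.
Seepage velocity v = q / n_e = 0.0005151 / 0.19 = 0.002711 m/day.
Travel time t = L / v = 1860 / 0.002711 = 6.861e+05 days = 1878 years.

1880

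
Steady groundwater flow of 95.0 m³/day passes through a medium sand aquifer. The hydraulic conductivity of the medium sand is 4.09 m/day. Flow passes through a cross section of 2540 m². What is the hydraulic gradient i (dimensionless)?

From Q = K·A·i, i = Q / (K·A) = 95.0 / (4.090 × 2540) = 0.009145.

0.00914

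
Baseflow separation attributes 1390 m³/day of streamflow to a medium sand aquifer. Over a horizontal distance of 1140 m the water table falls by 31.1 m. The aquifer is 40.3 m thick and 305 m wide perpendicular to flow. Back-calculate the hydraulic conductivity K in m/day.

Cross-sectional area A = 305 × 40.3 = 12292 m².
Hydraulic gradient i = Δh / L = 31.1 / 1140 = 0.02728.
From Q = K·A·i, K = Q / (A·i) = 1390 / (12292 × 0.02728) = 4.145 m/day.

4.15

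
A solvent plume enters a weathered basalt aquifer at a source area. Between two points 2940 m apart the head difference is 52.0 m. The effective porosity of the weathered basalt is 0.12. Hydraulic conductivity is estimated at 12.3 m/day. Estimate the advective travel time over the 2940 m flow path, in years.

4.44

Hydraulic gradient i = Δh / L = 52.0 / 2940 = 0.01769.
Darcy flux q = K · i = 12.30 × 0.01769 = 0.2176 m/day.
Seepage velocity v = q / n_e = 0.2176 / 0.12 = 1.813 m/day.
Travel time t = L / v = 2940 / 1.813 = 1622 days = 4.440 years.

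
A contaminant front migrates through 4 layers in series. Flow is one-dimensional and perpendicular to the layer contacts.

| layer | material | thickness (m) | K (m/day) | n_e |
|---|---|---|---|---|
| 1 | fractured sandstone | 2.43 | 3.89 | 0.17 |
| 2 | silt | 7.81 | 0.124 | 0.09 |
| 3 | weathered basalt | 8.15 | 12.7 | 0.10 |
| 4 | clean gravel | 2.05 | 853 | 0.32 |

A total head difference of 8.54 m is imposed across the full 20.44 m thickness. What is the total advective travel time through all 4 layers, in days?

19.5

With flow normal to the layers, continuity requires the same specific discharge q through every layer.
Σ(b_i/K_i) = 2.43/3.89 + 7.81/0.124 + 8.15/12.7 + 2.05/853 = 64.25 d.
q = Δh / Σ(b_i/K_i) = 8.54 / 64.25 = 0.1329 m/day.
In each layer the seepage velocity is v_i = q/n_i, so the layer transit time is t_i = b_i·n_i / q:
  layer 1 (fractured sandstone): t_1 = 2.43 × 0.17 / 0.1329 = 3.108 d
  layer 2 (silt): t_2 = 7.81 × 0.09 / 0.1329 = 5.288 d
  layer 3 (weathered basalt): t_3 = 8.15 × 0.10 / 0.1329 = 6.132 d
  layer 4 (clean gravel): t_4 = 2.05 × 0.32 / 0.1329 = 4.936 d
Total t = Σ t_i = 19.46 days.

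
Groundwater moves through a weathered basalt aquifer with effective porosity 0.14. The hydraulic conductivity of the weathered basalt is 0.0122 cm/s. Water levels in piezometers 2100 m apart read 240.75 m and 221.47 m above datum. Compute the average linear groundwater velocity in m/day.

Convert K: 0.0122 cm/s × 864 = 10.54 m/day.
Hydraulic gradient i = (240.75 − 221.47) / 2100 = 19.28 / 2100 = 0.009181.
Darcy flux q = K · i = 10.54 × 0.009181 = 0.09677 m/day.
Seepage velocity v = q / n_e = 0.09677 / 0.14 = 0.6912 m/day.

0.691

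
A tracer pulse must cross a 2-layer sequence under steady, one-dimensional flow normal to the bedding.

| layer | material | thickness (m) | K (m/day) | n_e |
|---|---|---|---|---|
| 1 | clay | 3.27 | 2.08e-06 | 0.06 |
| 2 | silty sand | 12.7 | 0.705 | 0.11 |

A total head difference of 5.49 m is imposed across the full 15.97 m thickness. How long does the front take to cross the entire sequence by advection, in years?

With flow normal to the layers, continuity requires the same specific discharge q through every layer.
Σ(b_i/K_i) = 3.27/2.08e-06 + 12.7/0.705 = 1.572e+06 d.
q = Δh / Σ(b_i/K_i) = 5.49 / 1.572e+06 = 3.492e-06 m/day.
In each layer the seepage velocity is v_i = q/n_i, so the layer transit time is t_i = b_i·n_i / q:
  layer 1 (clay): t_1 = 3.27 × 0.06 / 3.492e-06 = 56184 d
  layer 2 (silty sand): t_2 = 12.7 × 0.11 / 3.492e-06 = 4.000e+05 d
Total t = Σ t_i = 4.562e+05 days = 1249 years.

1250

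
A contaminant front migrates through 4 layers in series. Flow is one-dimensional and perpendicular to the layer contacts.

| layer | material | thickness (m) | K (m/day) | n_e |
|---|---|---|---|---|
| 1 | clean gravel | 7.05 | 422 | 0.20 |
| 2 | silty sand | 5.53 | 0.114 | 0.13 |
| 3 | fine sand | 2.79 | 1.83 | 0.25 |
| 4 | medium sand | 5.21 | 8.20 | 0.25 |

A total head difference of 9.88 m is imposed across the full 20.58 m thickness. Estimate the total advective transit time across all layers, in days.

21.2

With flow normal to the layers, continuity requires the same specific discharge q through every layer.
Σ(b_i/K_i) = 7.05/422 + 5.53/0.114 + 2.79/1.83 + 5.21/8.20 = 50.69 d.
q = Δh / Σ(b_i/K_i) = 9.88 / 50.69 = 0.1949 m/day.
In each layer the seepage velocity is v_i = q/n_i, so the layer transit time is t_i = b_i·n_i / q:
  layer 1 (clean gravel): t_1 = 7.05 × 0.20 / 0.1949 = 7.233 d
  layer 2 (silty sand): t_2 = 5.53 × 0.13 / 0.1949 = 3.688 d
  layer 3 (fine sand): t_3 = 2.79 × 0.25 / 0.1949 = 3.578 d
  layer 4 (medium sand): t_4 = 5.21 × 0.25 / 0.1949 = 6.682 d
Total t = Σ t_i = 21.18 days.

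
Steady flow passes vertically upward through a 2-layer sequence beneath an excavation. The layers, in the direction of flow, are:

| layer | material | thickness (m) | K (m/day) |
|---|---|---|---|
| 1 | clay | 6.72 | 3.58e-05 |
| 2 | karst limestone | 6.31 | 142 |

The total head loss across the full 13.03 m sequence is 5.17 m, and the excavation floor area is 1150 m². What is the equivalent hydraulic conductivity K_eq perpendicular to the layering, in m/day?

Flow is perpendicular to layering, so the layers act in series and the equivalent K is the thickness-weighted harmonic mean.
Total thickness L = 6.72 + 6.31 = 13.03 m.
Σ(b_i/K_i) = 6.72/3.58e-05 + 6.31/142 = 1.877e+05 d.
K_eq = L / Σ(b_i/K_i) = 13.03 / 1.877e+05 = 6.942e-05 m/day.

6.94e-05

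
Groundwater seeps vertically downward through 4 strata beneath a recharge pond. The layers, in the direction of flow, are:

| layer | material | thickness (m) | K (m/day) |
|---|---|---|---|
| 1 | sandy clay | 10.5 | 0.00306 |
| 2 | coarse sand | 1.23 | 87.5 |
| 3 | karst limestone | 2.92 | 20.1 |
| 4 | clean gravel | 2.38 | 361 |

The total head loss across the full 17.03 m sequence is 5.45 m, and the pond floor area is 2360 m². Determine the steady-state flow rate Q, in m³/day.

Flow is perpendicular to layering, so the layers act in series and the equivalent K is the thickness-weighted harmonic mean.
Total thickness L = 10.5 + 1.23 + 2.92 + 2.38 = 17.03 m.
Σ(b_i/K_i) = 10.5/0.00306 + 1.23/87.5 + 2.92/20.1 + 2.38/361 = 3432 d.
K_eq = L / Σ(b_i/K_i) = 17.03 / 3432 = 0.004963 m/day.
Q = K_eq · A · (Δh/L) = 0.004963 × 2360 × (5.45/17.03) = 3.748 m³/day.

3.75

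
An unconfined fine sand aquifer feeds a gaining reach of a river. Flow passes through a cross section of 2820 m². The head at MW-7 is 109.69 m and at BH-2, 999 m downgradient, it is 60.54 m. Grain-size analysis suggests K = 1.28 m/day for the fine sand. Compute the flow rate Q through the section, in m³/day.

Hydraulic gradient i = (109.69 − 60.54) / 999 = 49.15 / 999 = 0.04920.
Darcy's law: Q = K · A · i = 1.280 × 2820 × 0.04920 = 177.6 m³/day.

178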